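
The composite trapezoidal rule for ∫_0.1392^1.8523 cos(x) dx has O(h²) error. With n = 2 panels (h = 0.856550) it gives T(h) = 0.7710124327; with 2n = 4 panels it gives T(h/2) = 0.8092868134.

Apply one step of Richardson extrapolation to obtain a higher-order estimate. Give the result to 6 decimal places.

Leading term ∝ h^2; use weight 4 = 2^2.
2^2 × A(h/2) = 3.2371472536; minus A(h) gives 2.4661348209.
R = 2.4661348209/3 = 0.8220449403
Correction |R − A(h/2)| = 1.276e-02; gap |A(h/2) − A(h)| = 3.827e-02.

0.822045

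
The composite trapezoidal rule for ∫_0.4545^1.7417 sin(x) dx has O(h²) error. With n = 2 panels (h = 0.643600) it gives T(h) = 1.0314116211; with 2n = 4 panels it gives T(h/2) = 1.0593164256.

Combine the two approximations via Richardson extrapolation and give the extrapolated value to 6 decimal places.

1.068618

With r = 2 the leading error scales as h^2, so the weight is 2^2 = 4.
Weighted: 4.2372657024 − 1.0314116211 = 3.2058540813
Denominator 4 − 1 = 3.
Result: 1.0686180271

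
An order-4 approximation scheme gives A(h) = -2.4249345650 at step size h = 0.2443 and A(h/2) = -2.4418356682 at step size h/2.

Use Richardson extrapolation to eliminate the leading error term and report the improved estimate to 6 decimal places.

With r = 4 the leading error scales as h^4, so the weight is 2^4 = 16.
Top: 16(-2.4418356682) − (-2.4249345650) = -36.6444361262
R = (-36.6444361262)/15 = -2.4429624084

-2.442962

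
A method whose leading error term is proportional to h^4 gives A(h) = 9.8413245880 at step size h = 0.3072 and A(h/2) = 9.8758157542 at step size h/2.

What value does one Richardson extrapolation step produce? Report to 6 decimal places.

The method has order 4: 2^4 = 16.
16·9.8758157542 = 158.0130520672; 158.0130520672 − 9.8413245880 = 148.1717274792
Extrapolated: 148.1717274792 / 15 = 9.8781151653

9.878115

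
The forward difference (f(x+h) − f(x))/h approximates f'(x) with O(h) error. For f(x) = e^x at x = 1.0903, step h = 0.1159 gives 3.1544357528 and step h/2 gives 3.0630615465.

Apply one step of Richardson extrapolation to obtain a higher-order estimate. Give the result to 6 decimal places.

Leading term ∝ h^1; use weight 2 = 2^1.
Top: 2(3.0630615465) − (3.1544357528) = 2.9716873402
Divide by 2^1 − 1 = 1.
R = 2.9716873402/1 = 2.9716873402

2.971687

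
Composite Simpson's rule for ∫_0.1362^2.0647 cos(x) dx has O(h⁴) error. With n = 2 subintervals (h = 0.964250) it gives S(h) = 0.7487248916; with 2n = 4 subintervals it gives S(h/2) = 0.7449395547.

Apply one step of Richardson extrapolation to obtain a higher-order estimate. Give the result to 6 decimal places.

Method order is 4; weight 2^4 = 16.
16*0.7449395547 − 0.7487248916 = 11.1703079836
Extrapolated: 11.1703079836 / 15 = 0.7446871989

0.744687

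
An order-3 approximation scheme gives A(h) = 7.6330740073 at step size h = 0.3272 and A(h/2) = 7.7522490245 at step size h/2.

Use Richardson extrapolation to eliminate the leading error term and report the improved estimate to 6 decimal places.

7.769274

Method order is 3; weight 2^3 = 8.
Weighted: 62.0179921960 − 7.6330740073 = 54.3849181887
Denominator 8 − 1 = 7.
So the Richardson estimate is 7.7692740270.
Shift from A(h/2): +0.0170250025.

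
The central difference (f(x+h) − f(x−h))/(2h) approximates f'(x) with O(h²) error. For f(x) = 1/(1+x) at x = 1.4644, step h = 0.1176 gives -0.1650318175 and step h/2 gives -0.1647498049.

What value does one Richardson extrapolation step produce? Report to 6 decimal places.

Leading term ∝ h^2; use weight 4 = 2^2.
Weighted: (-0.6589992196) − (-0.1650318175) = -0.4939674021
(-0.4939674021) ÷ 3 = -0.1646558007
Gap between inputs: 2.820e-04; correction applied: +0.0000940042.

-0.164656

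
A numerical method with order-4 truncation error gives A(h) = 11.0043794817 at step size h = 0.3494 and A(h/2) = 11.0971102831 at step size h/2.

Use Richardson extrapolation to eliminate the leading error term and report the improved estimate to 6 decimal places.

The method has order 4: 2^4 = 16.
A(h/2) − A(h) = 11.0971102831 − 11.0043794817 = 0.0927308014
Correction (A(h/2) − A(h))/(16 − 1) = 0.0927308014/15 = 0.0061820534
R = A(h/2) + (A(h/2) − A(h))/15 = 11.0971102831 + 0.0061820534 = 11.1032923365

11.103292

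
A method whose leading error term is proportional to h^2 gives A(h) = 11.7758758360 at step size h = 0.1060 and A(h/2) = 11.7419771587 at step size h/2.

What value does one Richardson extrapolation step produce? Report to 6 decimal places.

The method has order 2: 2^2 = 4.
Weighted: 46.9679086348 − 11.7758758360 = 35.1920327988
R = 35.1920327988/3 = 11.7306775996
Correction |R − A(h/2)| = 1.130e-02; gap |A(h/2) − A(h)| = 3.390e-02.

11.730678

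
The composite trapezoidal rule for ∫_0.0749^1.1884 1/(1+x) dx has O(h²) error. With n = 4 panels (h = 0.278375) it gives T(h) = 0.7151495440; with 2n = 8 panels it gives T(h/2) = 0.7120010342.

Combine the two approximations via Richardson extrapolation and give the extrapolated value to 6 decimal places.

Order 2 gives 2^r = 4 and 2^r − 1 = 3.
4·0.7120010342 = 2.8480041368; subtract 0.7151495440 → 2.1328545928
Denominator 4 − 1 = 3.
(4·0.7120010342 − 0.7151495440)/(4 − 1) = 0.7109515309
Correction |R − A(h/2)| = 1.050e-03; gap |A(h/2) − A(h)| = 3.149e-03.

0.710952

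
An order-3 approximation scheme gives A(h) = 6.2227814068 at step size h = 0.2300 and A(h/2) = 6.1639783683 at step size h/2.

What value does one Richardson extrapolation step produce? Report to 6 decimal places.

6.155578

Leading term ∝ h^3; use weight 8 = 2^3.
Weighted: 49.3118269464 − 6.2227814068 = 43.0890455396
Extrapolated: 43.0890455396 / 7 = 6.1555779342
Shift from A(h/2): −0.0084004341.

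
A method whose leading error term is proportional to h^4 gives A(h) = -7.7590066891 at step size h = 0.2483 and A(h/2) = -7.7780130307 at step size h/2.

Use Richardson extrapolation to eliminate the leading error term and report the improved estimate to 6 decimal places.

r = 4: numerator weight 16, denominator 15.
Numerator 16 × A(h/2) − A(h) = 16 × (-7.7780130307) − (-7.7590066891) = -116.6892018021
Denominator 16 − 1 = 15.
Extrapolated: (-116.6892018021) / 15 = -7.7792801201
Correction |R − A(h/2)| = 1.267e-03; gap |A(h/2) − A(h)| = 1.901e-02.

-7.779280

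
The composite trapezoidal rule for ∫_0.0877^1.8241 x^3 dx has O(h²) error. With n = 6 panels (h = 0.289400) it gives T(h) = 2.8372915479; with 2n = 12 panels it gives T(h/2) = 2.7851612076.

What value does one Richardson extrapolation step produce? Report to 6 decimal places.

r = 2, so 2^r = 4.
2^2×A(h/2) = 11.1406448304; minus A(h) gives 8.3033532825.
Divide by 2^2 − 1 = 3.
8.3033532825 ÷ 3 = 2.7677844275

2.767784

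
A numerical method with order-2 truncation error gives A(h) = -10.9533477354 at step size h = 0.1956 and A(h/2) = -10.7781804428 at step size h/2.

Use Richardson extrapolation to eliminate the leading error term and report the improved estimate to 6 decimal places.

r = 2, so 2^r = 4.
Weighted: (-43.1127217712) − (-10.9533477354) = -32.1593740358
Denominator 4 − 1 = 3.
(4*(-10.7781804428) − (-10.9533477354))/(4 − 1) = -10.7197913453
Gap between inputs: 1.752e-01; correction applied: +0.0583890975.

-10.719791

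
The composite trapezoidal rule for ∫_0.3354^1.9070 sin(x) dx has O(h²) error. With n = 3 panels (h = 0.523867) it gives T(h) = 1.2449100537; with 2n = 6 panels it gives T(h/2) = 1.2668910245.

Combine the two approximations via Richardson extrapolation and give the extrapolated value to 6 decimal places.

1.274218

Error is O(h^2); halving h shrinks it by 2^2 = 4.
A(h/2) − A(h) = 1.2668910245 − 1.2449100537 = 0.0219809708
Correction (A(h/2) − A(h))/(4 − 1) = 0.0219809708/3 = 0.0073269903
R = A(h/2) + (A(h/2) − A(h))/3 = 1.2668910245 + 0.0073269903 = 1.2742180148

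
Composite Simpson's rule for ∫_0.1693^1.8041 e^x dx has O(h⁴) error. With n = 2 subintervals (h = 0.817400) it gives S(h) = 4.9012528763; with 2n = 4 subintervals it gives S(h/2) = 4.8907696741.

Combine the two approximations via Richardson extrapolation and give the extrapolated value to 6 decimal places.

4.890071

Error is O(h^4); halving h shrinks it by 2^4 = 16.
16 × 4.8907696741 = 78.2523147856; 78.2523147856 − 4.9012528763 = 73.3510619093
73.3510619093 ÷ 15 = 4.8900707940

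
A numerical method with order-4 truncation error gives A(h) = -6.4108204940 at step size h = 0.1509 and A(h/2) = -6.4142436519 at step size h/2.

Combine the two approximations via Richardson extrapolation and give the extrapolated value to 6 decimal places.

Method order is 4; weight 2^4 = 16.
16*(-6.4142436519) = -102.6278984304; (-102.6278984304) − (-6.4108204940) = -96.2170779364
R = (-96.2170779364)/15 = -6.4144718624
Gap between inputs: 3.423e-03; correction applied: −0.0002282105.

-6.414472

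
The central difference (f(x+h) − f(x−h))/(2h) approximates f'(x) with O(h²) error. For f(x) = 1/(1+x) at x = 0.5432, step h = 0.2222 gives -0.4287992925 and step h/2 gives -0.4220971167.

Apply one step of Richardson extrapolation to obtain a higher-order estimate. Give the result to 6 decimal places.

-0.419863

r = 2, so 2^r = 4.
Weighted: (-1.6883884668) − (-0.4287992925) = -1.2595891743
Divide by 2^2 − 1 = 3.
Result: -0.4198630581
Shift from A(h/2): +0.0022340586.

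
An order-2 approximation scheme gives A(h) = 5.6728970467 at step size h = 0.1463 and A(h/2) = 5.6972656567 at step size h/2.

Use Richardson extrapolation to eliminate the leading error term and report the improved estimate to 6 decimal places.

With r = 2 the leading error scales as h^2, so the weight is 2^2 = 4.
4*5.6972656567 − 5.6728970467 = 17.1161655801
Divide by 2^2 − 1 = 3.
(4*5.6972656567 − 5.6728970467)/(4 − 1) = 5.7053885267
Shift from A(h/2): +0.0081228700.

5.705389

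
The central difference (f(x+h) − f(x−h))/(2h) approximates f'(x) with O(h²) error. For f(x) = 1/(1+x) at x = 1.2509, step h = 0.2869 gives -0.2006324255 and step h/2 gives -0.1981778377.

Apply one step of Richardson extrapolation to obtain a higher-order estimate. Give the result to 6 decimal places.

The method has order 2: 2^2 = 4.
4·(-0.1981778377) = -0.7927113508; subtract (-0.2006324255) → -0.5920789253
Divide by 2^2 − 1 = 3.
(4·(-0.1981778377) − (-0.2006324255))/(4 − 1) = -0.1973596418
Shift from A(h/2): +0.0008181959.

-0.197360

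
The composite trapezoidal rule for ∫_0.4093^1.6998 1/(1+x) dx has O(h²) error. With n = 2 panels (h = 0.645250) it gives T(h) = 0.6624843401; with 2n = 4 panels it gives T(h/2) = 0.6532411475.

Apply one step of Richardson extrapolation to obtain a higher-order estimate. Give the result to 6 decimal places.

0.650160

With r = 2 the leading error scales as h^2, so the weight is 2^2 = 4.
Weighted: 2.6129645900 − 0.6624843401 = 1.9504802499
R = 1.9504802499/3 = 0.6501600833
Gap between inputs: 9.243e-03; correction applied: −0.0030810642.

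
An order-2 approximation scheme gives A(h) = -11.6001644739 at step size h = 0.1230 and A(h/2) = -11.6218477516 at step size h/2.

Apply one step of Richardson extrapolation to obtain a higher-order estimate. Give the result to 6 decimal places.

-11.629076

r = 2: numerator weight 4, denominator 3.
4 × (-11.6218477516) = -46.4873910064; subtract (-11.6001644739) → -34.8872265325
R = (-34.8872265325)/3 = -11.6290755108
Gap between inputs: 2.168e-02; correction applied: −0.0072277592.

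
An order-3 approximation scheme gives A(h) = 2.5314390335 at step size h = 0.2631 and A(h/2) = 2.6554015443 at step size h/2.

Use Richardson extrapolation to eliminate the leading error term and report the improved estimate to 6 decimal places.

2.673110

The method has order 3: 2^3 = 8.
Numerator 8×A(h/2) − A(h) = 8×2.6554015443 − 2.5314390335 = 18.7117733209
Extrapolated: 18.7117733209 / 7 = 2.6731104744
Gap between inputs: 1.240e-01; correction applied: +0.0177089301.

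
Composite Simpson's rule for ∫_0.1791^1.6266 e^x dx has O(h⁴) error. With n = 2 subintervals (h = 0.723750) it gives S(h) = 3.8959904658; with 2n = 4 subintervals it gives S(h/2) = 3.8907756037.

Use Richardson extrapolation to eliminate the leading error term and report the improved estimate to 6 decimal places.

Leading term ∝ h^4; use weight 16 = 2^4.
16×3.8907756037 = 62.2524096592; subtract 3.8959904658 → 58.3564191934
(16×3.8907756037 − 3.8959904658)/(16 − 1) = 3.8904279462
Shift from A(h/2): −0.0003476575.

3.890428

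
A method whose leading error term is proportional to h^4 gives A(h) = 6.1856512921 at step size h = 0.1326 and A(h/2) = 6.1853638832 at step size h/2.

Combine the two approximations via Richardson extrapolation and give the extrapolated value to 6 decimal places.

Leading term ∝ h^4; use weight 16 = 2^4.
16*6.1853638832 = 98.9658221312; subtract 6.1856512921 → 92.7801708391
(16*6.1853638832 − 6.1856512921)/(16 − 1) = 6.1853447226

6.185345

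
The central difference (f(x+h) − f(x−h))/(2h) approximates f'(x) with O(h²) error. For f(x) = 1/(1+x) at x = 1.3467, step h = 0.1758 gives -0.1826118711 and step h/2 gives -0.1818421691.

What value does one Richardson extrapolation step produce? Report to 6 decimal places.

-0.181586

The method has order 2: 2^2 = 4.
Weighted: (-0.7273686764) − (-0.1826118711) = -0.5447568053
(-0.5447568053) ÷ 3 = -0.1815856018
Shift from A(h/2): +0.0002565673.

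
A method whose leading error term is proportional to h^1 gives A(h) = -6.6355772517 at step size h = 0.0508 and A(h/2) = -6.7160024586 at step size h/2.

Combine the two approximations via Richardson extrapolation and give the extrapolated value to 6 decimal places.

r = 1: numerator weight 2, denominator 1.
2·(-6.7160024586) = -13.4320049172; subtract (-6.6355772517) → -6.7964276655
(2·(-6.7160024586) − (-6.6355772517))/(2 − 1) = -6.7964276655
Gap between inputs: 8.043e-02; correction applied: −0.0804252069.

-6.796428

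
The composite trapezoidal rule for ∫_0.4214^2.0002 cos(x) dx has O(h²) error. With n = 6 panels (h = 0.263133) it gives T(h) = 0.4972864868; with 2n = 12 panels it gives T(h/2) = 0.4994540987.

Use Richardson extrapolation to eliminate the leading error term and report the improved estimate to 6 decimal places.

0.500177

Error is O(h^2); halving h shrinks it by 2^2 = 4.
2^2×A(h/2) = 1.9978163948; minus A(h) gives 1.5005299080.
Denominator 4 − 1 = 3.
So the Richardson estimate is 0.5001766360.
Correction |R − A(h/2)| = 7.225e-04; gap |A(h/2) − A(h)| = 2.168e-03.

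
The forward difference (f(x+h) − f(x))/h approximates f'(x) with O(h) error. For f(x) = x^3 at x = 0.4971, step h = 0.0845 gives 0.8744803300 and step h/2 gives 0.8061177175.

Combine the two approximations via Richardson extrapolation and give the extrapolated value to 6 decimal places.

0.737755

Leading term ∝ h^1; use weight 2 = 2^1.
2 × 0.8061177175 − 0.8744803300 = 0.7377551050
Extrapolated: 0.7377551050 / 1 = 0.7377551050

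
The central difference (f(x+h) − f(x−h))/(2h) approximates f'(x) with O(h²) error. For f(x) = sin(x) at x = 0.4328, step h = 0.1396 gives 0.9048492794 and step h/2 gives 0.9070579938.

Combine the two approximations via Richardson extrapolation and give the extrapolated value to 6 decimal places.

r = 2, so 2^r = 4.
4·0.9070579938 = 3.6282319752; 3.6282319752 − 0.9048492794 = 2.7233826958
Extrapolated: 2.7233826958 / 3 = 0.9077942319
Correction |R − A(h/2)| = 7.362e-04; gap |A(h/2) − A(h)| = 2.209e-03.

0.907794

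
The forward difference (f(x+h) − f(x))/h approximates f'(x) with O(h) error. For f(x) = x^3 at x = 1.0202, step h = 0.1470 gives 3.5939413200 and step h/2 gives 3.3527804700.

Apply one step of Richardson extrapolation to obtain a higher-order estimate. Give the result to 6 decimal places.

r = 1, so 2^r = 2.
2*3.3527804700 − 3.5939413200 = 3.1116196200
Divide by 2^1 − 1 = 1.
(2*3.3527804700 − 3.5939413200)/(2 − 1) = 3.1116196200
Gap between inputs: 2.412e-01; correction applied: −0.2411608500.

3.111620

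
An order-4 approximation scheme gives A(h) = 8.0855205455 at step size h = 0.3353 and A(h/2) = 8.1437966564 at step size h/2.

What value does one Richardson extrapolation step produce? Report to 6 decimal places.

With r = 4 the leading error scales as h^4, so the weight is 2^4 = 16.
16*8.1437966564 = 130.3007465024; 130.3007465024 − 8.0855205455 = 122.2152259569
Denominator 16 − 1 = 15.
R = 122.2152259569/15 = 8.1476817305

8.147682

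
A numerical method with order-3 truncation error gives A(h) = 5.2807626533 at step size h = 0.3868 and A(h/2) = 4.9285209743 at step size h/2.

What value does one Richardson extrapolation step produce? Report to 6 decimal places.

4.878201

Error is O(h^3); halving h shrinks it by 2^3 = 8.
8 × 4.9285209743 − 5.2807626533 = 34.1474051411
(8 × 4.9285209743 − 5.2807626533)/(8 − 1) = 4.8782007344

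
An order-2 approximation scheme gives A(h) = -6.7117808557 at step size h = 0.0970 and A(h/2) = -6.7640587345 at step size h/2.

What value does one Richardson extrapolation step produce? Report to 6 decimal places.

-6.781485

With r = 2 the leading error scales as h^2, so the weight is 2^2 = 4.
Difference of the inputs: -6.7640587345 − (-6.7117808557) = -0.0522778788
Correction (A(h/2) − A(h))/(4 − 1) = (-0.0522778788)/3 = -0.0174259596
R = A(h/2) + (A(h/2) − A(h))/3 = -6.7640587345 − 0.0174259596 = -6.7814846941
Correction |R − A(h/2)| = 1.743e-02; gap |A(h/2) − A(h)| = 5.228e-02.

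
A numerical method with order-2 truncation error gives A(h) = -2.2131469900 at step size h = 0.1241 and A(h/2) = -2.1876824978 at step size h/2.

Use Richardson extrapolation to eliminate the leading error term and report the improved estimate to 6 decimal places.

-2.179194

With r = 2 the leading error scales as h^2, so the weight is 2^2 = 4.
Top: 4(-2.1876824978) − (-2.2131469900) = -6.5375830012
Denominator 4 − 1 = 3.
(-6.5375830012) ÷ 3 = -2.1791943337
Shift from A(h/2): +0.0084881641.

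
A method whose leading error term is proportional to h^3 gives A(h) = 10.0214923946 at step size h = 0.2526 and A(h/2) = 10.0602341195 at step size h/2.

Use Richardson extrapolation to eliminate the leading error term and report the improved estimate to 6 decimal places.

The method has order 3: 2^3 = 8.
2^3*A(h/2) = 80.4818729560; minus A(h) gives 70.4603805614.
R = 70.4603805614/7 = 10.0657686516
Shift from A(h/2): +0.0055345321.

10.065769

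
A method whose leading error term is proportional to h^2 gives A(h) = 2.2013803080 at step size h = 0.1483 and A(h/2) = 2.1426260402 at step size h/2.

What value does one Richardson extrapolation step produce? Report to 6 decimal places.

r = 2, so 2^r = 4.
4*2.1426260402 − 2.2013803080 = 6.3691238528
6.3691238528 ÷ 3 = 2.1230412843
Shift from A(h/2): −0.0195847559.

2.123041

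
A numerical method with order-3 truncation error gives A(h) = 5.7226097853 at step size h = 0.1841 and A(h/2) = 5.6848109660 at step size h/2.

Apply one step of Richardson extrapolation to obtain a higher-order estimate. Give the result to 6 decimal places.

5.679411

Method order is 3; weight 2^3 = 8.
2^3·A(h/2) = 45.4784877280; minus A(h) gives 39.7558779427.
39.7558779427 ÷ 7 = 5.6794111347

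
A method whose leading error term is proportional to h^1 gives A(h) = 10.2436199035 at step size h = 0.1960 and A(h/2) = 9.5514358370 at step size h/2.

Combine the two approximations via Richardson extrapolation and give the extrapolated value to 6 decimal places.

Leading term ∝ h^1; use weight 2 = 2^1.
2·9.5514358370 − 10.2436199035 = 8.8592517705
R = 8.8592517705/1 = 8.8592517705
Correction |R − A(h/2)| = 6.922e-01; gap |A(h/2) − A(h)| = 6.922e-01.

8.859252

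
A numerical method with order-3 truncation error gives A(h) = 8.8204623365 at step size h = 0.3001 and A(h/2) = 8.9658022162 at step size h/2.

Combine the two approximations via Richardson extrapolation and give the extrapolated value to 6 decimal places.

Error is O(h^3); halving h shrinks it by 2^3 = 8.
8·8.9658022162 = 71.7264177296; subtract 8.8204623365 → 62.9059553931
Extrapolated: 62.9059553931 / 7 = 8.9865650562
Gap between inputs: 1.453e-01; correction applied: +0.0207628400.

8.986565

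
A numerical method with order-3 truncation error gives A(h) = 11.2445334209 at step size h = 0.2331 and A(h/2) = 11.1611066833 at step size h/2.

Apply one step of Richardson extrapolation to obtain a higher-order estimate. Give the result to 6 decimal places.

11.149189

With r = 3 the leading error scales as h^3, so the weight is 2^3 = 8.
8*11.1611066833 − 11.2445334209 = 78.0443200455
(8*11.1611066833 − 11.2445334209)/(8 − 1) = 11.1491885779
Gap between inputs: 8.343e-02; correction applied: −0.0119181054.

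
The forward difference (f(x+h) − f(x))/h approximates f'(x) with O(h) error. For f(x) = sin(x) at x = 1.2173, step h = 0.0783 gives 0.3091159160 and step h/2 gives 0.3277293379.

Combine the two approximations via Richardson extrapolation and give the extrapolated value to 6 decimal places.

Method order is 1; weight 2^1 = 2.
2*0.3277293379 = 0.6554586758; subtract 0.3091159160 → 0.3463427598
R = 0.3463427598/1 = 0.3463427598
Correction |R − A(h/2)| = 1.861e-02; gap |A(h/2) − A(h)| = 1.861e-02.

0.346343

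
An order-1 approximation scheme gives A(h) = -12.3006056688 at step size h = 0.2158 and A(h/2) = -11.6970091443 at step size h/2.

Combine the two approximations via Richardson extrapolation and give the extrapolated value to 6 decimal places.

-11.093413

Method order is 1; weight 2^1 = 2.
2 × (-11.6970091443) = -23.3940182886; (-23.3940182886) − (-12.3006056688) = -11.0934126198
Extrapolated: (-11.0934126198) / 1 = -11.0934126198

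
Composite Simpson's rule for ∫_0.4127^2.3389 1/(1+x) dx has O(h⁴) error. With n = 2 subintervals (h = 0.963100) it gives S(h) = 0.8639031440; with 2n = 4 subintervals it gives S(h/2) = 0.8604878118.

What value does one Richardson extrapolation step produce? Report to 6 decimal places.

0.860260

Error is O(h^4); halving h shrinks it by 2^4 = 16.
Difference of the inputs: 0.8604878118 − 0.8639031440 = -0.0034153322
Correction (A(h/2) − A(h))/(16 − 1) = (-0.0034153322)/15 = -0.0002276888
R = 0.8604878118 − 0.0002276888 = 0.8602601230
Correction |R − A(h/2)| = 2.277e-04; gap |A(h/2) − A(h)| = 3.415e-03.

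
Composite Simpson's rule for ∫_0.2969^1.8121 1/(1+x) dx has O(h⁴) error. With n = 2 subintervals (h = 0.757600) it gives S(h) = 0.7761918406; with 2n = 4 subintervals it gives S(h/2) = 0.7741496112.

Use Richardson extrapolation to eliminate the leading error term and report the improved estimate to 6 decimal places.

r = 4: numerator weight 16, denominator 15.
16×0.7741496112 = 12.3863937792; 12.3863937792 − 0.7761918406 = 11.6102019386
Divide by 2^4 − 1 = 15.
(16×0.7741496112 − 0.7761918406)/(16 − 1) = 0.7740134626

0.774013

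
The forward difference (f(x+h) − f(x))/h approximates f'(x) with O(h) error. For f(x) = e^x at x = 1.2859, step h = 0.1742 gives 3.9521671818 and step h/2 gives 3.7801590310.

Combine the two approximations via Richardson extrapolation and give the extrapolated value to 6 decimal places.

3.608151

The method has order 1: 2^1 = 2.
Weighted: 7.5603180620 − 3.9521671818 = 3.6081508802
Divide by 2^1 − 1 = 1.
(2 × 3.7801590310 − 3.9521671818)/(2 − 1) = 3.6081508802
Correction |R − A(h/2)| = 1.720e-01; gap |A(h/2) − A(h)| = 1.720e-01.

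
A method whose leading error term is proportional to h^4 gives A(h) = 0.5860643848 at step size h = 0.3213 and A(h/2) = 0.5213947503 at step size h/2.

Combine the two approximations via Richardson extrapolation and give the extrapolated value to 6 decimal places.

0.517083

Error is O(h^4); halving h shrinks it by 2^4 = 16.
Numerator 16×A(h/2) − A(h) = 16×0.5213947503 − 0.5860643848 = 7.7562516200
(16×0.5213947503 − 0.5860643848)/(16 − 1) = 0.5170834413
Correction |R − A(h/2)| = 4.311e-03; gap |A(h/2) − A(h)| = 6.467e-02.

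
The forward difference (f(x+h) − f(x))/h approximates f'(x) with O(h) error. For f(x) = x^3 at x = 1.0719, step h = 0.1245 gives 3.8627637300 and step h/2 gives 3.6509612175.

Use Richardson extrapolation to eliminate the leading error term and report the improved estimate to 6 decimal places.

3.439159

The method has order 1: 2^1 = 2.
Top: 2(3.6509612175) − (3.8627637300) = 3.4391587050
(2×3.6509612175 − 3.8627637300)/(2 − 1) = 3.4391587050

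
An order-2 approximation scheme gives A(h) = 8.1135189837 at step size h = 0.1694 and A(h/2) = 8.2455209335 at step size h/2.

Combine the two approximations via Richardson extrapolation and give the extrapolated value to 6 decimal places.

8.289522

r = 2: numerator weight 4, denominator 3.
4×8.2455209335 = 32.9820837340; 32.9820837340 − 8.1135189837 = 24.8685647503
24.8685647503 ÷ 3 = 8.2895215834
Correction |R − A(h/2)| = 4.400e-02; gap |A(h/2) − A(h)| = 1.320e-01.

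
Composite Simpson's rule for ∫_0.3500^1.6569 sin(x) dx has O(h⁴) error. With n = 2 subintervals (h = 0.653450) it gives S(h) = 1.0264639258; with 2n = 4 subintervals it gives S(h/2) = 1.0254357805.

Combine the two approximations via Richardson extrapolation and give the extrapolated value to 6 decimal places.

1.025367

Error is O(h^4); halving h shrinks it by 2^4 = 16.
Difference of the inputs: 1.0254357805 − 1.0264639258 = -0.0010281453
Divide by 2^4 − 1 = 15: (-0.0010281453)/15 = -0.0000685430
R = A(h/2) + (A(h/2) − A(h))/15 = 1.0254357805 − 0.0000685430 = 1.0253672375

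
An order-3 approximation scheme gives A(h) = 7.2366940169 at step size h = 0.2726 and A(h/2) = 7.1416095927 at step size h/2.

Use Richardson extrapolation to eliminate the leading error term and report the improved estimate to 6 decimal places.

7.128026

Leading term ∝ h^3; use weight 8 = 2^3.
8 × 7.1416095927 = 57.1328767416; subtract 7.2366940169 → 49.8961827247
Denominator 8 − 1 = 7.
Extrapolated: 49.8961827247 / 7 = 7.1280261035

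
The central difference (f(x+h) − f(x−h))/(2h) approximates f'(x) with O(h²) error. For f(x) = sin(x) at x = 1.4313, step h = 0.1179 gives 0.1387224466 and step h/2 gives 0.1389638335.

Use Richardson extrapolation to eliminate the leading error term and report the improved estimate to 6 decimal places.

Method order is 2; weight 2^2 = 4.
Top: 4(0.1389638335) − (0.1387224466) = 0.4171328874
R = 0.4171328874/3 = 0.1390442958

0.139044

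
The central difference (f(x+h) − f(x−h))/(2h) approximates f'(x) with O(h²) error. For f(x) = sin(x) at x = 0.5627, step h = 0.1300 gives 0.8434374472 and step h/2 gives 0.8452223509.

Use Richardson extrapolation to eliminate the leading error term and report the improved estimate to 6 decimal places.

r = 2, so 2^r = 4.
2^2 × A(h/2) = 3.3808894036; minus A(h) gives 2.5374519564.
Extrapolated: 2.5374519564 / 3 = 0.8458173188
Shift from A(h/2): +0.0005949679.

0.845817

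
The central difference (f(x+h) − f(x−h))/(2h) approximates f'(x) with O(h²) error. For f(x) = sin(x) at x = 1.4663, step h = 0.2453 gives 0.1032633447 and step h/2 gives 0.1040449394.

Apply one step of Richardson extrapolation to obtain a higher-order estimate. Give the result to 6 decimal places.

0.104305

r = 2: numerator weight 4, denominator 3.
Weighted: 0.4161797576 − 0.1032633447 = 0.3129164129
R = 0.3129164129/3 = 0.1043054710
Shift from A(h/2): +0.0002605316.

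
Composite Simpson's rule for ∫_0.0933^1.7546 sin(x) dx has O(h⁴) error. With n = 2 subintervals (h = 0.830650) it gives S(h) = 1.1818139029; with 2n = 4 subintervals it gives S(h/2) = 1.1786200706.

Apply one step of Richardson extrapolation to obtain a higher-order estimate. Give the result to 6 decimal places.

The method has order 4: 2^4 = 16.
16×1.1786200706 = 18.8579211296; 18.8579211296 − 1.1818139029 = 17.6761072267
(16×1.1786200706 − 1.1818139029)/(16 − 1) = 1.1784071484

1.178407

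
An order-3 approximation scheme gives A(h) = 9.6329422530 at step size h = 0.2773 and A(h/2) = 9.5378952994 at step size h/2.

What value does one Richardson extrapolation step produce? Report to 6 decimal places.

9.524317

Error is O(h^3); halving h shrinks it by 2^3 = 8.
Top: 8(9.5378952994) − (9.6329422530) = 66.6702201422
Divide by 2^3 − 1 = 7.
Extrapolated: 66.6702201422 / 7 = 9.5243171632
Correction |R − A(h/2)| = 1.358e-02; gap |A(h/2) − A(h)| = 9.505e-02.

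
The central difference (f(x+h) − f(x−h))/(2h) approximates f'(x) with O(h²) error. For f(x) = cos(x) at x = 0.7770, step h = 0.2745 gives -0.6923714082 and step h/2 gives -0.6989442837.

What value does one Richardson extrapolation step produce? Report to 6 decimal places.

-0.701135

Method order is 2; weight 2^2 = 4.
4·(-0.6989442837) = -2.7957771348; subtract (-0.6923714082) → -2.1034057266
Divide by 2^2 − 1 = 3.
Result: -0.7011352422
Correction |R − A(h/2)| = 2.191e-03; gap |A(h/2) − A(h)| = 6.573e-03.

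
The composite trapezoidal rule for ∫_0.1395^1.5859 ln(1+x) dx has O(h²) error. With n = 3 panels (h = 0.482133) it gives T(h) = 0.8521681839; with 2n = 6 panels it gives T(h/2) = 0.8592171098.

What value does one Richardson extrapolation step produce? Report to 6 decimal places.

0.861567

Order 2 gives 2^r = 4 and 2^r − 1 = 3.
Weighted: 3.4368684392 − 0.8521681839 = 2.5847002553
R = 2.5847002553/3 = 0.8615667518
Correction |R − A(h/2)| = 2.350e-03; gap |A(h/2) − A(h)| = 7.049e-03.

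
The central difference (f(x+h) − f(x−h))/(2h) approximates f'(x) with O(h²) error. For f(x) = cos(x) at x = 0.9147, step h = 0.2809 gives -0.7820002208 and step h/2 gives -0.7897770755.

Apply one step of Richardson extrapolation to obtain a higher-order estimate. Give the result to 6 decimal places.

-0.792369

Error is O(h^2); halving h shrinks it by 2^2 = 4.
Top: 4(-0.7897770755) − (-0.7820002208) = -2.3771080812
(4×(-0.7897770755) − (-0.7820002208))/(4 − 1) = -0.7923693604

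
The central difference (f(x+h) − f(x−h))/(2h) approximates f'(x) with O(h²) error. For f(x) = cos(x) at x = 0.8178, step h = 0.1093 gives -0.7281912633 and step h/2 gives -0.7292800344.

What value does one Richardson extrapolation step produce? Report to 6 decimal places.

Order 2 gives 2^r = 4 and 2^r − 1 = 3.
4*(-0.7292800344) − (-0.7281912633) = -2.1889288743
Divide by 2^2 − 1 = 3.
(4*(-0.7292800344) − (-0.7281912633))/(4 − 1) = -0.7296429581

-0.729643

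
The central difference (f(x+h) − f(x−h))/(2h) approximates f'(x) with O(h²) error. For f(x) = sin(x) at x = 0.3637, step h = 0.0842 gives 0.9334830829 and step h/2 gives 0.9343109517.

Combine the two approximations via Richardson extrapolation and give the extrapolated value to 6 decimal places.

Order 2 gives 2^r = 4 and 2^r − 1 = 3.
Weighted: 3.7372438068 − 0.9334830829 = 2.8037607239
Denominator 4 − 1 = 3.
Result: 0.9345869080

0.934587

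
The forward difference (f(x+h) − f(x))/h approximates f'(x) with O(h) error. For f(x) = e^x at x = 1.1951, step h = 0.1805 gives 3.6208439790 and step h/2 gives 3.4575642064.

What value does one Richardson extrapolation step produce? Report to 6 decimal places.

The method has order 1: 2^1 = 2.
Weighted: 6.9151284128 − 3.6208439790 = 3.2942844338
Divide by 2^1 − 1 = 1.
3.2942844338 ÷ 1 = 3.2942844338
Shift from A(h/2): −0.1632797726.

3.294284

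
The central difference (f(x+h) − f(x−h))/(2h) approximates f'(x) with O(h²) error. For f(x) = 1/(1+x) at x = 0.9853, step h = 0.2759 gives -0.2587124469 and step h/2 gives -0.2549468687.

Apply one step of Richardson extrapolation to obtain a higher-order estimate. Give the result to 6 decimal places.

-0.253692

The method has order 2: 2^2 = 4.
Weighted: (-1.0197874748) − (-0.2587124469) = -0.7610750279
Divide by 2^2 − 1 = 3.
(-0.7610750279) ÷ 3 = -0.2536916760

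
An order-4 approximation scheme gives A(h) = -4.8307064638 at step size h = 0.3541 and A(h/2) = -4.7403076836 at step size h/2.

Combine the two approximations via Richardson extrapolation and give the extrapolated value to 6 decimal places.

-4.734281

r = 4, so 2^r = 16.
16·(-4.7403076836) − (-4.8307064638) = -71.0142164738
Denominator 16 − 1 = 15.
(-71.0142164738) ÷ 15 = -4.7342810983
Correction |R − A(h/2)| = 6.027e-03; gap |A(h/2) − A(h)| = 9.040e-02.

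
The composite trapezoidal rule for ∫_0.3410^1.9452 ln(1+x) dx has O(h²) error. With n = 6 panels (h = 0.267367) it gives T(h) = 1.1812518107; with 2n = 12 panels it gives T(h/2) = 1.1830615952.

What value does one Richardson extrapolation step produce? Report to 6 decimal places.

r = 2, so 2^r = 4.
A(h/2) − A(h) = 1.1830615952 − 1.1812518107 = 0.0018097845
Correction (A(h/2) − A(h))/(4 − 1) = 0.0018097845/3 = 0.0006032615
R = 1.1830615952 + 0.0006032615 = 1.1836648567

1.183665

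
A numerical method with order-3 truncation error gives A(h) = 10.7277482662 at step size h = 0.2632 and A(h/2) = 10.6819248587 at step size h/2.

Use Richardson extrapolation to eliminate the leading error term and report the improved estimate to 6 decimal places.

10.675379

The method has order 3: 2^3 = 8.
2^3·A(h/2) = 85.4553988696; minus A(h) gives 74.7276506034.
Denominator 8 − 1 = 7.
Result: 10.6753786576
Correction |R − A(h/2)| = 6.546e-03; gap |A(h/2) − A(h)| = 4.582e-02.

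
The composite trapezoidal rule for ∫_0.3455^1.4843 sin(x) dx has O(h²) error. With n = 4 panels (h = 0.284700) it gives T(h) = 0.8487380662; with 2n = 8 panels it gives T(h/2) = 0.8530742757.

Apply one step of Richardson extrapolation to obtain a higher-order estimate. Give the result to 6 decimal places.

r = 2, so 2^r = 4.
A(h/2) − A(h) = 0.8530742757 − 0.8487380662 = 0.0043362095
Divide by 2^2 − 1 = 3: 0.0043362095/3 = 0.0014454032
R = A(h/2) + (A(h/2) − A(h))/3 = 0.8530742757 + 0.0014454032 = 0.8545196789
Correction |R − A(h/2)| = 1.445e-03; gap |A(h/2) − A(h)| = 4.336e-03.

0.854520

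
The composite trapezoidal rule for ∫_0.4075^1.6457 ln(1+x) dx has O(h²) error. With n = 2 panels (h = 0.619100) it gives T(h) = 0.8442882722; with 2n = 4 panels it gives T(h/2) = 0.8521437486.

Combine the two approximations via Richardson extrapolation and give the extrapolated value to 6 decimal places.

Leading term ∝ h^2; use weight 4 = 2^2.
4*0.8521437486 − 0.8442882722 = 2.5642867222
2.5642867222 ÷ 3 = 0.8547622407
Shift from A(h/2): +0.0026184921.

0.854762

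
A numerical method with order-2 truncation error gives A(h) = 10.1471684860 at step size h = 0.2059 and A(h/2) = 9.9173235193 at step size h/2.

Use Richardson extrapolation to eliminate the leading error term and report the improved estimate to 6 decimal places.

r = 2: numerator weight 4, denominator 3.
4 × 9.9173235193 − 10.1471684860 = 29.5221255912
Divide by 2^2 − 1 = 3.
(4 × 9.9173235193 − 10.1471684860)/(4 − 1) = 9.8407085304

9.840709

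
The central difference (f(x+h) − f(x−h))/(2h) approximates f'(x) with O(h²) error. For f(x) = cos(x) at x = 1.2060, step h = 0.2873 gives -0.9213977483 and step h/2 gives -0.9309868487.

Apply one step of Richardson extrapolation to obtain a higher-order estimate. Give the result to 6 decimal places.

-0.934183

Order 2 gives 2^r = 4 and 2^r − 1 = 3.
2^2 × A(h/2) = -3.7239473948; minus A(h) gives -2.8025496465.
(-2.8025496465) ÷ 3 = -0.9341832155
Shift from A(h/2): −0.0031963668.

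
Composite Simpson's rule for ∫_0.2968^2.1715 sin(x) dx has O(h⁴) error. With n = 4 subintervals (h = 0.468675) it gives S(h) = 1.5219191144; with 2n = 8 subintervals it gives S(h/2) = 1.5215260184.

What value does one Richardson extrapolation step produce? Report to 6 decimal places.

Method order is 4; weight 2^4 = 16.
16*1.5215260184 − 1.5219191144 = 22.8224971800
Extrapolated: 22.8224971800 / 15 = 1.5214998120

1.521500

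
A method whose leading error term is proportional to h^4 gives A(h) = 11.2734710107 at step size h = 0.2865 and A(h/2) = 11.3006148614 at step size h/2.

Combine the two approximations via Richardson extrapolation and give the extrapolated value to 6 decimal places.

11.302424

Error is O(h^4); halving h shrinks it by 2^4 = 16.
2^4×A(h/2) = 180.8098377824; minus A(h) gives 169.5363667717.
Divide by 2^4 − 1 = 15.
(16×11.3006148614 − 11.2734710107)/(16 − 1) = 11.3024244514
Shift from A(h/2): +0.0018095900.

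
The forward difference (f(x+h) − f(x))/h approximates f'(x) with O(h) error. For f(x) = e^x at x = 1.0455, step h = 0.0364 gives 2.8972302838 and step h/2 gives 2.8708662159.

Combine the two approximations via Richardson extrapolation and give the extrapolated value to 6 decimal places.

The method has order 1: 2^1 = 2.
2×2.8708662159 = 5.7417324318; 5.7417324318 − 2.8972302838 = 2.8445021480
(2×2.8708662159 − 2.8972302838)/(2 − 1) = 2.8445021480

2.844502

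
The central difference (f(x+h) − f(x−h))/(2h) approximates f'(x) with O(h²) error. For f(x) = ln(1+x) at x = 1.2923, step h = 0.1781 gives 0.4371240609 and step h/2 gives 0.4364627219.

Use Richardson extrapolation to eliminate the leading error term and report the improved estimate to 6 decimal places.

0.436242

Leading term ∝ h^2; use weight 4 = 2^2.
Weighted: 1.7458508876 − 0.4371240609 = 1.3087268267
Divide by 2^2 − 1 = 3.
So the Richardson estimate is 0.4362422756.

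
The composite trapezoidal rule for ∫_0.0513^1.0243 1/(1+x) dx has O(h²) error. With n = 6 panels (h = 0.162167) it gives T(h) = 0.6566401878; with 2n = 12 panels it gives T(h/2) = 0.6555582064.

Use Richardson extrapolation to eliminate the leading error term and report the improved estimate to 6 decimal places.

Error is O(h^2); halving h shrinks it by 2^2 = 4.
Weighted: 2.6222328256 − 0.6566401878 = 1.9655926378
Extrapolated: 1.9655926378 / 3 = 0.6551975459

0.655198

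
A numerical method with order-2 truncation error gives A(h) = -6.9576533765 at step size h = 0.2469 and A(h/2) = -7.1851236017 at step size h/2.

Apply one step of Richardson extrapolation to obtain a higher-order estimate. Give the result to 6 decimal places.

With r = 2 the leading error scales as h^2, so the weight is 2^2 = 4.
4·(-7.1851236017) = -28.7404944068; (-28.7404944068) − (-6.9576533765) = -21.7828410303
Divide by 2^2 − 1 = 3.
Result: -7.2609470101
Correction |R − A(h/2)| = 7.582e-02; gap |A(h/2) − A(h)| = 2.275e-01.

-7.260947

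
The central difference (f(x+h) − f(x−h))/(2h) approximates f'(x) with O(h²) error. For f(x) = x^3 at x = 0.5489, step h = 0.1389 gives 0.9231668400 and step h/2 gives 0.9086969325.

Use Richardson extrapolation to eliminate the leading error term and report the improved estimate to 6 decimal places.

0.903874

Method order is 2; weight 2^2 = 4.
Weighted: 3.6347877300 − 0.9231668400 = 2.7116208900
(4 × 0.9086969325 − 0.9231668400)/(4 − 1) = 0.9038736300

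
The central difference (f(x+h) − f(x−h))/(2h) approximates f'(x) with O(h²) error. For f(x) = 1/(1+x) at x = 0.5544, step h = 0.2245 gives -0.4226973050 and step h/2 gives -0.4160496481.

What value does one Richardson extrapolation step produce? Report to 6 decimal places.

Method order is 2; weight 2^2 = 4.
Difference of the inputs: -0.4160496481 − (-0.4226973050) = 0.0066476569
Correction (A(h/2) − A(h))/(4 − 1) = 0.0066476569/3 = 0.0022158856
R = -0.4160496481 + 0.0022158856 = -0.4138337625
Gap between inputs: 6.648e-03; correction applied: +0.0022158856.

-0.413834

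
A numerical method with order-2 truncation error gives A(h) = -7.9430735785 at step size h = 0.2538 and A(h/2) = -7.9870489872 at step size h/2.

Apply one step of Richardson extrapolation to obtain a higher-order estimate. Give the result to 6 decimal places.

-8.001707

r = 2, so 2^r = 4.
Difference of the inputs: -7.9870489872 − (-7.9430735785) = -0.0439754087
Divide by 2^2 − 1 = 3: (-0.0439754087)/3 = -0.0146584696
R = -7.9870489872 − 0.0146584696 = -8.0017074568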